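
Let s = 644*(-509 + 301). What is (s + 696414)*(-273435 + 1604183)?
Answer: 748495181576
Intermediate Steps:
s = -133952 (s = 644*(-208) = -133952)
(s + 696414)*(-273435 + 1604183) = (-133952 + 696414)*(-273435 + 1604183) = 562462*1330748 = 748495181576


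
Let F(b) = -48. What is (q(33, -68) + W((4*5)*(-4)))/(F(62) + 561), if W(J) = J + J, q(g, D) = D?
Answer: -4/9 ≈ -0.44444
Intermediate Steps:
W(J) = 2*J
(q(33, -68) + W((4*5)*(-4)))/(F(62) + 561) = (-68 + 2*((4*5)*(-4)))/(-48 + 561) = (-68 + 2*(20*(-4)))/513 = (-68 + 2*(-80))*(1/513) = (-68 - 160)*(1/513) = -228*1/513 = -4/9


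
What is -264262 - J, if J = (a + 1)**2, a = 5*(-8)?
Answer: -265783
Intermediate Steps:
a = -40
J = 1521 (J = (-40 + 1)**2 = (-39)**2 = 1521)
-264262 - J = -264262 - 1*1521 = -264262 - 1521 = -265783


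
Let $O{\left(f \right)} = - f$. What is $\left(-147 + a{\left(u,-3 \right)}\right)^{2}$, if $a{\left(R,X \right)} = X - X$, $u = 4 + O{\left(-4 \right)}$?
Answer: $21609$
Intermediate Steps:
$u = 8$ ($u = 4 - -4 = 4 + 4 = 8$)
$a{\left(R,X \right)} = 0$
$\left(-147 + a{\left(u,-3 \right)}\right)^{2} = \left(-147 + 0\right)^{2} = \left(-147\right)^{2} = 21609$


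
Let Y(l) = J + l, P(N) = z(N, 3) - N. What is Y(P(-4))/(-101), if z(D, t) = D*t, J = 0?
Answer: 8/101 ≈ 0.079208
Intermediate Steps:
P(N) = 2*N (P(N) = N*3 - N = 3*N - N = 2*N)
Y(l) = l (Y(l) = 0 + l = l)
Y(P(-4))/(-101) = (2*(-4))/(-101) = -8*(-1/101) = 8/101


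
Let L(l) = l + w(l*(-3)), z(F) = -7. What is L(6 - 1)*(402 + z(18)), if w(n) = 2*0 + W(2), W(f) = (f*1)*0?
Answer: 1975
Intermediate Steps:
W(f) = 0 (W(f) = f*0 = 0)
w(n) = 0 (w(n) = 2*0 + 0 = 0 + 0 = 0)
L(l) = l (L(l) = l + 0 = l)
L(6 - 1)*(402 + z(18)) = (6 - 1)*(402 - 7) = 5*395 = 1975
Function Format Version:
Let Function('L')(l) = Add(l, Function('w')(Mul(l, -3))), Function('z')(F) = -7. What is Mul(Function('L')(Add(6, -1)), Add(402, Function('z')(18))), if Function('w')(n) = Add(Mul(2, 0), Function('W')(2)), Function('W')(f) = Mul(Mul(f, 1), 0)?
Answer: 1975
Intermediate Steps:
Function('W')(f) = 0 (Function('W')(f) = Mul(f, 0) = 0)
Function('w')(n) = 0 (Function('w')(n) = Add(Mul(2, 0), 0) = Add(0, 0) = 0)
Function('L')(l) = l (Function('L')(l) = Add(l, 0) = l)
Mul(Function('L')(Add(6, -1)), Add(402, Function('z')(18))) = Mul(Add(6, -1), Add(402, -7)) = Mul(5, 395) = 1975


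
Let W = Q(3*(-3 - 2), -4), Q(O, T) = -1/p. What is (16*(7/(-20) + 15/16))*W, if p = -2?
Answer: 47/10 ≈ 4.7000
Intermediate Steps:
Q(O, T) = 1/2 (Q(O, T) = -1/(-2) = -1*(-1/2) = 1/2)
W = 1/2 ≈ 0.50000
(16*(7/(-20) + 15/16))*W = (16*(7/(-20) + 15/16))*(1/2) = (16*(7*(-1/20) + 15*(1/16)))*(1/2) = (16*(-7/20 + 15/16))*(1/2) = (16*(47/80))*(1/2) = (47/5)*(1/2) = 47/10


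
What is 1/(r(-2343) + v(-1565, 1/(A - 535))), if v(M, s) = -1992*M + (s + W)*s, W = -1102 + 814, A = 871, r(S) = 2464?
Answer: 112896/352229101057 ≈ 3.2052e-7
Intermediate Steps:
W = -288
v(M, s) = -1992*M + s*(-288 + s) (v(M, s) = -1992*M + (s - 288)*s = -1992*M + (-288 + s)*s = -1992*M + s*(-288 + s))
1/(r(-2343) + v(-1565, 1/(A - 535))) = 1/(2464 + ((1/(871 - 535))² - 1992*(-1565) - 288/(871 - 535))) = 1/(2464 + ((1/336)² + 3117480 - 288/336)) = 1/(2464 + ((1/336)² + 3117480 - 288*1/336)) = 1/(2464 + (1/112896 + 3117480 - 6/7)) = 1/(2464 + 351950925313/112896) = 1/(352229101057/112896) = 112896/352229101057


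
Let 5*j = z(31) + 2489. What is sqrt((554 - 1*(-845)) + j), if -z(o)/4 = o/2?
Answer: sqrt(47110)/5 ≈ 43.410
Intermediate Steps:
z(o) = -2*o (z(o) = -4*o/2 = -2*o)
j = 2427/5 (j = (-2*31 + 2489)/5 = (-62 + 2489)/5 = (1/5)*2427 = 2427/5 ≈ 485.40)
sqrt((554 - 1*(-845)) + j) = sqrt((554 - 1*(-845)) + 2427/5) = sqrt((554 + 845) + 2427/5) = sqrt(1399 + 2427/5) = sqrt(9422/5) = sqrt(47110)/5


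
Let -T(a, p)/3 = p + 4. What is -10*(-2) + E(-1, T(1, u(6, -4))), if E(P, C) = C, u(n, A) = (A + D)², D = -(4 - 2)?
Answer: -100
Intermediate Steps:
D = -2 (D = -1*2 = -2)
u(n, A) = (-2 + A)² (u(n, A) = (A - 2)² = (-2 + A)²)
T(a, p) = -12 - 3*p (T(a, p) = -3*(p + 4) = -3*(4 + p) = -12 - 3*p)
-10*(-2) + E(-1, T(1, u(6, -4))) = -10*(-2) + (-12 - 3*(-2 - 4)²) = 20 + (-12 - 3*(-6)²) = 20 + (-12 - 3*36) = 20 + (-12 - 108) = 20 - 120 = -100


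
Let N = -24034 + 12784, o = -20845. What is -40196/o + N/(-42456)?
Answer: 323511271/147499220 ≈ 2.1933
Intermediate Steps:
N = -11250
-40196/o + N/(-42456) = -40196/(-20845) - 11250/(-42456) = -40196*(-1/20845) - 11250*(-1/42456) = 40196/20845 + 1875/7076 = 323511271/147499220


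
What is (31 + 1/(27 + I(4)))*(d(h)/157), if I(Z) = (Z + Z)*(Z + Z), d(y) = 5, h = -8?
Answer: 14110/14287 ≈ 0.98761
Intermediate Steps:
I(Z) = 4*Z² (I(Z) = (2*Z)*(2*Z) = 4*Z²)
(31 + 1/(27 + I(4)))*(d(h)/157) = (31 + 1/(27 + 4*4²))*(5/157) = (31 + 1/(27 + 4*16))*(5*(1/157)) = (31 + 1/(27 + 64))*(5/157) = (31 + 1/91)*(5/157) = (2822/91)*(5/157) = 14110/14287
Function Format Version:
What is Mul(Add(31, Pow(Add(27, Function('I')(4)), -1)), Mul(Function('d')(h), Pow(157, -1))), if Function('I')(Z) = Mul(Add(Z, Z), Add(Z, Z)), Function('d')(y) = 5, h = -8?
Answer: Rational(14110, 14287) ≈ 0.98761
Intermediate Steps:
Function('I')(Z) = Mul(4, Pow(Z, 2)) (Function('I')(Z) = Mul(Mul(2, Z), Mul(2, Z)) = Mul(4, Pow(Z, 2)))
Mul(Add(31, Pow(Add(27, Function('I')(4)), -1)), Mul(Function('d')(h), Pow(157, -1))) = Mul(Add(31, Pow(Add(27, Mul(4, Pow(4, 2))), -1)), Mul(5, Pow(157, -1))) = Mul(Add(31, Pow(Add(27, Mul(4, 16)), -1)), Mul(5, Rational(1, 157))) = Mul(Add(31, Pow(Add(27, 64), -1)), Rational(5, 157)) = Mul(Add(31, Pow(91, -1)), Rational(5, 157)) = Mul(Add(31, Rational(1, 91)), Rational(5, 157)) = Mul(Rational(2822, 91), Rational(5, 157)) = Rational(14110, 14287)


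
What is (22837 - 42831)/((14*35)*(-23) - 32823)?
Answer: 19994/44093 ≈ 0.45345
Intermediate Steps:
(22837 - 42831)/((14*35)*(-23) - 32823) = -19994/(490*(-23) - 32823) = -19994/(-11270 - 32823) = -19994/(-44093) = -19994*(-1/44093) = 19994/44093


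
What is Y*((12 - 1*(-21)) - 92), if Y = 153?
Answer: -9027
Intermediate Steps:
Y*((12 - 1*(-21)) - 92) = 153*((12 - 1*(-21)) - 92) = 153*((12 + 21) - 92) = 153*(33 - 92) = 153*(-59) = -9027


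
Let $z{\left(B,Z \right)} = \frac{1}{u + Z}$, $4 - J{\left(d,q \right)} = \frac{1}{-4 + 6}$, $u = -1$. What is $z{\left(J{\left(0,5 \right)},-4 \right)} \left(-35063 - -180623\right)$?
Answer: $-29112$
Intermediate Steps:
$J{\left(d,q \right)} = \frac{7}{2}$ ($J{\left(d,q \right)} = 4 - \frac{1}{-4 + 6} = 4 - \frac{1}{2} = \frac{7}{2}$)
$z{\left(B,Z \right)} = \frac{1}{-1 + Z}$
$z{\left(J{\left(0,5 \right)},-4 \right)} \left(-35063 - -180623\right) = \frac{-35063 - -180623}{-1 - 4} = \frac{-35063 + 180623}{-5} = \left(- \frac{1}{5}\right) 145560 = -29112$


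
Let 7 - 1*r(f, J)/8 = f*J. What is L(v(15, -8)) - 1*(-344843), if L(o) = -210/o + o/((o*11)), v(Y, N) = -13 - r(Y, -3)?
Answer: 49312632/143 ≈ 3.4484e+5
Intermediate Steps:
r(f, J) = 56 - 8*J*f (r(f, J) = 56 - 8*f*J = 56 - 8*J*f)
v(Y, N) = -69 - 24*Y (v(Y, N) = -13 - (56 - 8*(-3)*Y) = -13 - (56 + 24*Y) = -13 + (-56 - 24*Y) = -69 - 24*Y)
L(o) = 1/11 - 210/o (L(o) = -210/o + o/((11*o)) = -210/o + o*(1/(11*o)) = -210/o + 1/11 = 1/11 - 210/o)
L(v(15, -8)) - 1*(-344843) = (-2310 + (-69 - 24*15))/(11*(-69 - 24*15)) - 1*(-344843) = (-2310 + (-69 - 360))/(11*(-69 - 360)) + 344843 = (1/11)*(-2310 - 429)/(-429) + 344843 = (1/11)*(-1/429)*(-2739) + 344843 = 83/143 + 344843 = 49312632/143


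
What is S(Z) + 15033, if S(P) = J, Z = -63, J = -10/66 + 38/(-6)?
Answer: 495875/33 ≈ 15027.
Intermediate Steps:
J = -214/33 (J = -10*1/66 + 38*(-⅙) = -5/33 - 19/3 = -214/33 ≈ -6.4848)
S(P) = -214/33
S(Z) + 15033 = -214/33 + 15033 = 495875/33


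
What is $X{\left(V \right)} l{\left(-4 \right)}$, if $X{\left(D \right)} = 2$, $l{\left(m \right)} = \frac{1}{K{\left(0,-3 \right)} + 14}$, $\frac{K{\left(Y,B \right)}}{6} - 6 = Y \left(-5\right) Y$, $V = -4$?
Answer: $\frac{1}{25} \approx 0.04$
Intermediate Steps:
$K{\left(Y,B \right)} = 36 - 30 Y^{2}$ ($K{\left(Y,B \right)} = 36 + 6 Y \left(-5\right) Y = 36 + 6 - 5 Y Y = 36 + 6 \left(- 5 Y^{2}\right) = 36 - 30 Y^{2}$)
$l{\left(m \right)} = \frac{1}{50}$ ($l{\left(m \right)} = \frac{1}{\left(36 - 30 \cdot 0^{2}\right) + 14} = \frac{1}{\left(36 - 0\right) + 14} = \frac{1}{\left(36 + 0\right) + 14} = \frac{1}{36 + 14} = \frac{1}{50}$)
$X{\left(V \right)} l{\left(-4 \right)} = 2 \cdot \frac{1}{50} = \frac{1}{25}$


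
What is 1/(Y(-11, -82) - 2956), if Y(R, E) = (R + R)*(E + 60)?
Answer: -1/2472 ≈ -0.00040453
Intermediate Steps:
Y(R, E) = 2*R*(60 + E) (Y(R, E) = (2*R)*(60 + E) = 2*R*(60 + E))
1/(Y(-11, -82) - 2956) = 1/(2*(-11)*(60 - 82) - 2956) = 1/(2*(-11)*(-22) - 2956) = 1/(484 - 2956) = 1/(-2472) = -1/2472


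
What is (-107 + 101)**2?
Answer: 36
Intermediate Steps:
(-107 + 101)**2 = (-6)**2 = 36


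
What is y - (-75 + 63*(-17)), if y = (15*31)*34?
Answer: 16956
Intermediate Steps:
y = 15810 (y = 465*34 = 15810)
y - (-75 + 63*(-17)) = 15810 - (-75 + 63*(-17)) = 15810 - (-75 - 1071) = 15810 - 1*(-1146) = 15810 + 1146 = 16956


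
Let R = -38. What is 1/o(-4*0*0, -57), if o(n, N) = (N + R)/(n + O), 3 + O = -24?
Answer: 27/95 ≈ 0.28421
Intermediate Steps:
O = -27 (O = -3 - 24 = -27)
o(n, N) = (-38 + N)/(-27 + n) (o(n, N) = (N - 38)/(n - 27) = (-38 + N)/(-27 + n))
1/o(-4*0*0, -57) = 1/((-38 - 57)/(-27 - 4*0*0)) = 1/(-95/(-27 + 0*0)) = 1/(-95/(-27 + 0)) = 1/(-95/(-27)) = 1/(-1/27*(-95)) = 1/(95/27) = 27/95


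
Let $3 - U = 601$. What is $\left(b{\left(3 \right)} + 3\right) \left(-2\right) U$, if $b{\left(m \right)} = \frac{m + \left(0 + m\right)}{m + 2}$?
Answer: $\frac{25116}{5} \approx 5023.2$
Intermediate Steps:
$U = -598$ ($U = 3 - 601 = -598$)
$b{\left(m \right)} = \frac{2 m}{2 + m}$ ($b{\left(m \right)} = \frac{m + m}{2 + m} = \frac{2 m}{2 + m}$)
$\left(b{\left(3 \right)} + 3\right) \left(-2\right) U = \left(2 \cdot 3 \frac{1}{2 + 3} + 3\right) \left(-2\right) \left(-598\right) = \left(2 \cdot 3 \cdot \frac{1}{5} + 3\right) \left(-2\right) \left(-598\right) = \left(\frac{6}{5} + 3\right) \left(-2\right) \left(-598\right) = \frac{21}{5} \left(-2\right) \left(-598\right) = \left(- \frac{42}{5}\right) \left(-598\right) = \frac{25116}{5}$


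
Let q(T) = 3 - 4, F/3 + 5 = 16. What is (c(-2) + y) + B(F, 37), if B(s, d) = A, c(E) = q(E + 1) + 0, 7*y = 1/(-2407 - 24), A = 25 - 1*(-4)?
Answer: 476475/17017 ≈ 28.000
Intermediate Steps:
F = 33 (F = -15 + 3*16 = -15 + 48 = 33)
A = 29 (A = 25 + 4 = 29)
q(T) = -1
y = -1/17017 (y = 1/(7*(-2407 - 24)) = (⅐)/(-2431) = (⅐)*(-1/2431) = -1/17017 ≈ -5.8765e-5)
c(E) = -1 (c(E) = -1 + 0 = -1)
B(s, d) = 29
(c(-2) + y) + B(F, 37) = (-1 - 1/17017) + 29 = -17018/17017 + 29 = 476475/17017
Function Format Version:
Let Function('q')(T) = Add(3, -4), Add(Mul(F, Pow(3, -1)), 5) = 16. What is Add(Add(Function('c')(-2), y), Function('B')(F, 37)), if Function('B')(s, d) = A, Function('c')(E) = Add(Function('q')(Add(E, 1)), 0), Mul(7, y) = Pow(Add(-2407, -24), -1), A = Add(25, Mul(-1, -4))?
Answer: Rational(476475, 17017) ≈ 28.000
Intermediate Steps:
F = 33 (F = Add(-15, Mul(3, 16)) = Add(-15, 48) = 33)
A = 29 (A = Add(25, 4) = 29)
Function('q')(T) = -1
y = Rational(-1, 17017) (y = Mul(Rational(1, 7), Pow(Add(-2407, -24), -1)) = Mul(Rational(1, 7), Pow(-2431, -1)) = Mul(Rational(1, 7), Rational(-1, 2431)) = Rational(-1, 17017) ≈ -5.8765e-5)
Function('c')(E) = -1 (Function('c')(E) = Add(-1, 0) = -1)
Function('B')(s, d) = 29
Add(Add(Function('c')(-2), y), Function('B')(F, 37)) = Add(Add(-1, Rational(-1, 17017)), 29) = Add(Rational(-17018, 17017), 29) = Rational(476475, 17017)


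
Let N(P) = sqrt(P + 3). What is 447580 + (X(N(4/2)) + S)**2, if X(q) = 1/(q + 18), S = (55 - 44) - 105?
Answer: 46444269409/101761 + 59936*sqrt(5)/101761 ≈ 4.5641e+5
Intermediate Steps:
S = -94 (S = 11 - 105 = -94)
N(P) = sqrt(3 + P)
X(q) = 1/(18 + q)
447580 + (X(N(4/2)) + S)**2 = 447580 + (1/(18 + sqrt(3 + 4/2)) - 94)**2 = 447580 + (1/(18 + sqrt(3 + 4*(1/2))) - 94)**2 = 447580 + (1/(18 + sqrt(3 + 2)) - 94)**2 = 447580 + (1/(18 + sqrt(5)) - 94)**2 = 447580 + (-94 + 1/(18 + sqrt(5)))**2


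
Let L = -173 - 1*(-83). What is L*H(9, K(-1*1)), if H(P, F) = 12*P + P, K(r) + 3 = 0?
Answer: -10530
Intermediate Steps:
K(r) = -3 (K(r) = -3 + 0 = -3)
H(P, F) = 13*P
L = -90 (L = -173 + 83 = -90)
L*H(9, K(-1*1)) = -1170*9 = -90*117 = -10530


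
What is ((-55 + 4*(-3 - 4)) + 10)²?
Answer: 5329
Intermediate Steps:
((-55 + 4*(-3 - 4)) + 10)² = ((-55 + 4*(-7)) + 10)² = ((-55 - 28) + 10)² = (-83 + 10)² = (-73)² = 5329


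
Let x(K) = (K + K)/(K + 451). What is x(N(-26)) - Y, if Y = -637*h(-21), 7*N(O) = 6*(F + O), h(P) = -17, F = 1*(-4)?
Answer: -32238293/2977 ≈ -10829.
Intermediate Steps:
F = -4
N(O) = -24/7 + 6*O/7 (N(O) = (6*(-4 + O))/7 = (-24 + 6*O)/7 = -24/7 + 6*O/7)
Y = 10829 (Y = -637*(-17) = 10829)
x(K) = 2*K/(451 + K) (x(K) = (2*K)/(451 + K) = 2*K/(451 + K))
x(N(-26)) - Y = 2*(-24/7 + (6/7)*(-26))/(451 + (-24/7 + (6/7)*(-26))) - 1*10829 = 2*(-24/7 - 156/7)/(451 + (-24/7 - 156/7)) - 10829 = 2*(-180/7)/(451 - 180/7) - 10829 = 2*(-180/7)/(2977/7) - 10829 = 2*(-180/7)*(7/2977) - 10829 = -360/2977 - 10829 = -32238293/2977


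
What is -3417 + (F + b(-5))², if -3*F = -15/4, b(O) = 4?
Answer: -54231/16 ≈ -3389.4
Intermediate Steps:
F = 5/4 (F = -(-5)/4 = -⅓*(-15/4) = 5/4 ≈ 1.2500)
-3417 + (F + b(-5))² = -3417 + (5/4 + 4)² = -3417 + (21/4)² = -3417 + 441/16 = -54231/16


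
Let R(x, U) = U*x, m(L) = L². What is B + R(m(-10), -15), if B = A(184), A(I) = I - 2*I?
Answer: -1684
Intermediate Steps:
A(I) = -I
B = -184 (B = -1*184 = -184)
B + R(m(-10), -15) = -184 - 15*(-10)² = -184 - 15*100 = -184 - 1500 = -1684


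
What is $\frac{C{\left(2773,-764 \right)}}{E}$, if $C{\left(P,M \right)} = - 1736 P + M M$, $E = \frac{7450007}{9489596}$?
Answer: $- \frac{40143192666272}{7450007} \approx -5.3883 \cdot 10^{6}$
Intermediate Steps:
$E = \frac{7450007}{9489596}$ ($E = 7450007 \cdot \frac{1}{9489596} = \frac{7450007}{9489596} \approx 0.78507$)
$C{\left(P,M \right)} = M^{2} - 1736 P$ ($C{\left(P,M \right)} = - 1736 P + M^{2} = M^{2} - 1736 P$)
$\frac{C{\left(2773,-764 \right)}}{E} = \frac{\left(-764\right)^{2} - 4813928}{\frac{7450007}{9489596}} = \left(583696 - 4813928\right) \frac{9489596}{7450007} = \left(-4230232\right) \frac{9489596}{7450007} = - \frac{40143192666272}{7450007}$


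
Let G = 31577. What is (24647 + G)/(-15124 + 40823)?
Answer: 56224/25699 ≈ 2.1878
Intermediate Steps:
(24647 + G)/(-15124 + 40823) = (24647 + 31577)/(-15124 + 40823) = 56224/25699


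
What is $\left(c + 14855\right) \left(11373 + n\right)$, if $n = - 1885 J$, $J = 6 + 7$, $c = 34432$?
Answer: $-647236884$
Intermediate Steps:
$J = 13$
$n = -24505$ ($n = \left(-1885\right) 13 = -24505$)
$\left(c + 14855\right) \left(11373 + n\right) = \left(34432 + 14855\right) \left(11373 - 24505\right) = 49287 \left(-13132\right) = -647236884$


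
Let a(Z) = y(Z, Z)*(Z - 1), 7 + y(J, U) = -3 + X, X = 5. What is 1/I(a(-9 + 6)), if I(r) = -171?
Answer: -1/171 ≈ -0.0058480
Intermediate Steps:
y(J, U) = -5 (y(J, U) = -7 + (-3 + 5) = -7 + 2 = -5)
a(Z) = 5 - 5*Z (a(Z) = -5*(Z - 1) = -5*(-1 + Z) = 5 - 5*Z)
1/I(a(-9 + 6)) = 1/(-171) = -1/171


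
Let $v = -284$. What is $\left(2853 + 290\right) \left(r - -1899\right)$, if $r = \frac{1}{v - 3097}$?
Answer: $\frac{2882812582}{483} \approx 5.9686 \cdot 10^{6}$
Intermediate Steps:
$r = - \frac{1}{3381}$ ($r = \frac{1}{-284 - 3097} = \frac{1}{-3381} = - \frac{1}{3381} \approx -0.00029577$)
$\left(2853 + 290\right) \left(r - -1899\right) = \left(2853 + 290\right) \left(- \frac{1}{3381} - -1899\right) = 3143 \left(- \frac{1}{3381} + 1899\right) = 3143 \cdot \frac{6420518}{3381} = \frac{2882812582}{483}$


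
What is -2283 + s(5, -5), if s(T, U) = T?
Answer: -2278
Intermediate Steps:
-2283 + s(5, -5) = -2283 + 5 = -2278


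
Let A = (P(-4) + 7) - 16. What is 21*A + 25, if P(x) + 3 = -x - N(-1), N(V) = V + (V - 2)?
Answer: -59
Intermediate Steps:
N(V) = -2 + 2*V (N(V) = V + (-2 + V) = -2 + 2*V)
P(x) = 1 - x (P(x) = -3 + (-x - (-2 + 2*(-1))) = -3 + (-x - (-2 - 2)) = -3 + (-x - 1*(-4)) = -3 + (-x + 4) = -3 + (4 - x) = 1 - x)
A = -4 (A = ((1 - 1*(-4)) + 7) - 16 = ((1 + 4) + 7) - 16 = (5 + 7) - 16 = 12 - 16 = -4)
21*A + 25 = 21*(-4) + 25 = -84 + 25 = -59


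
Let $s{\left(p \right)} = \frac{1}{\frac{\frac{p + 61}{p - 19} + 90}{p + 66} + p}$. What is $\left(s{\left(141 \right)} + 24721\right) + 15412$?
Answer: $\frac{71677470361}{1785998} \approx 40133.0$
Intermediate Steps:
$s{\left(p \right)} = \frac{1}{p + \frac{90 + \frac{61 + p}{-19 + p}}{66 + p}}$ ($s{\left(p \right)} = \frac{1}{\frac{\frac{61 + p}{-19 + p} + 90}{66 + p} + p} = \frac{1}{\frac{90 + \frac{61 + p}{-19 + p}}{66 + p} + p} = \frac{1}{p + \frac{90 + \frac{61 + p}{-19 + p}}{66 + p}}$)
$\left(s{\left(141 \right)} + 24721\right) + 15412 = \left(\frac{-1254 + 141^{2} + 47 \cdot 141}{-1649 + 141^{3} - 163983 + 47 \cdot 141^{2}} + 24721\right) + 15412 = \left(\frac{-1254 + 19881 + 6627}{-1649 + 2803221 - 163983 + 47 \cdot 19881} + 24721\right) + 15412 = \left(\frac{1}{-1649 + 2803221 - 163983 + 934407} \cdot 25254 + 24721\right) + 15412 = \left(\frac{1}{3571996} \cdot 25254 + 24721\right) + 15412 = \left(\frac{12627}{1785998} + 24721\right) + 15412 = \frac{44151669185}{1785998} + 15412 = \frac{71677470361}{1785998}$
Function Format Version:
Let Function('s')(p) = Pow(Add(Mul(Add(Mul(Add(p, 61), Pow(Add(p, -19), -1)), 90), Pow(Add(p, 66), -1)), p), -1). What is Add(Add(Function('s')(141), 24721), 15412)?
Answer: Rational(71677470361, 1785998) ≈ 40133.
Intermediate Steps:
Function('s')(p) = Pow(Add(p, Mul(Pow(Add(66, p), -1), Add(90, Mul(Pow(Add(-19, p), -1), Add(61, p))))), -1) (Function('s')(p) = Pow(Add(Mul(Add(Mul(Add(61, p), Pow(Add(-19, p), -1)), 90), Pow(Add(66, p), -1)), p), -1) = Pow(Add(Mul(Add(Mul(Pow(Add(-19, p), -1), Add(61, p)), 90), Pow(Add(66, p), -1)), p), -1) = Pow(Add(Mul(Add(90, Mul(Pow(Add(-19, p), -1), Add(61, p))), Pow(Add(66, p), -1)), p), -1) = Pow(Add(Mul(Pow(Add(66, p), -1), Add(90, Mul(Pow(Add(-19, p), -1), Add(61, p)))), p), -1) = Pow(Add(p, Mul(Pow(Add(66, p), -1), Add(90, Mul(Pow(Add(-19, p), -1), Add(61, p))))), -1))
Add(Add(Function('s')(141), 24721), 15412) = Add(Add(Mul(Pow(Add(-1649, Pow(141, 3), Mul(-1163, 141), Mul(47, Pow(141, 2))), -1), Add(-1254, Pow(141, 2), Mul(47, 141))), 24721), 15412) = Add(Add(Mul(Pow(Add(-1649, 2803221, -163983, Mul(47, 19881)), -1), Add(-1254, 19881, 6627)), 24721), 15412) = Add(Add(Mul(Pow(Add(-1649, 2803221, -163983, 934407), -1), 25254), 24721), 15412) = Add(Add(Mul(Pow(3571996, -1), 25254), 24721), 15412) = Add(Add(Mul(Rational(1, 3571996), 25254), 24721), 15412) = Add(Add(Rational(12627, 1785998), 24721), 15412) = Add(Rational(44151669185, 1785998), 15412) = Rational(71677470361, 1785998)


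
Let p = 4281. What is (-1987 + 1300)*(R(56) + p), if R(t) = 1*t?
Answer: -2979519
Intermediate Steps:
R(t) = t
(-1987 + 1300)*(R(56) + p) = (-1987 + 1300)*(56 + 4281) = -687*4337 = -2979519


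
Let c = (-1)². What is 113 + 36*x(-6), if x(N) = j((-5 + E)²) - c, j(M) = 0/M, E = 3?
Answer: 77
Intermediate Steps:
c = 1
j(M) = 0
x(N) = -1 (x(N) = 0 - 1*1 = 0 - 1 = -1)
113 + 36*x(-6) = 113 + 36*(-1) = 113 - 36 = 77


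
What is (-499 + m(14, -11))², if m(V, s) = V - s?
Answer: 224676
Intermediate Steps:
(-499 + m(14, -11))² = (-499 + (14 - 1*(-11)))² = (-499 + (14 + 11))² = (-499 + 25)² = (-474)² = 224676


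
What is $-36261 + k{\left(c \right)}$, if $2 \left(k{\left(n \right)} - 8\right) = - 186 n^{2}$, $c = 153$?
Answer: $-2213290$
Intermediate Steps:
$k{\left(n \right)} = 8 - 93 n^{2}$ ($k{\left(n \right)} = 8 + \frac{\left(-186\right) n^{2}}{2} = 8 - 93 n^{2}$)
$-36261 + k{\left(c \right)} = -36261 + \left(8 - 93 \cdot 153^{2}\right) = -36261 + \left(8 - 2177037\right) = -36261 - 2177029 = -2213290$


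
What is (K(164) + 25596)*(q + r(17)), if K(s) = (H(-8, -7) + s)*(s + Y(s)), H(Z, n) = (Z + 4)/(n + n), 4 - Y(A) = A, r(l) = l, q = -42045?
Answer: -1103367088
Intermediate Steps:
Y(A) = 4 - A
H(Z, n) = (4 + Z)/(2*n) (H(Z, n) = (4 + Z)/((2*n)) = (4 + Z)*(1/(2*n)) = (4 + Z)/(2*n))
K(s) = 8/7 + 4*s (K(s) = ((½)*(4 - 8)/(-7) + s)*(s + (4 - s)) = ((½)*(-⅐)*(-4) + s)*4 = (2/7 + s)*4 = 8/7 + 4*s)
(K(164) + 25596)*(q + r(17)) = ((8/7 + 4*164) + 25596)*(-42045 + 17) = ((8/7 + 656) + 25596)*(-42028) = (4600/7 + 25596)*(-42028) = (183772/7)*(-42028) = -1103367088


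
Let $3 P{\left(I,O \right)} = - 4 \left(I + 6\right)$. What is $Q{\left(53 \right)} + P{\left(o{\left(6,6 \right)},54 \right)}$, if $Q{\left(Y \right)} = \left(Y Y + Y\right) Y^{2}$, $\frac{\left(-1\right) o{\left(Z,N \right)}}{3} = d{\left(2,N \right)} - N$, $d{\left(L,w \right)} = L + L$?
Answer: $8039342$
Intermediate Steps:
$d{\left(L,w \right)} = 2 L$
$o{\left(Z,N \right)} = -12 + 3 N$ ($o{\left(Z,N \right)} = - 3 \left(2 \cdot 2 - N\right) = - 3 \left(4 - N\right) = -12 + 3 N$)
$Q{\left(Y \right)} = Y^{2} \left(Y + Y^{2}\right)$ ($Q{\left(Y \right)} = \left(Y^{2} + Y\right) Y^{2} = \left(Y + Y^{2}\right) Y^{2} = Y^{2} \left(Y + Y^{2}\right)$)
$P{\left(I,O \right)} = -8 - \frac{4 I}{3}$ ($P{\left(I,O \right)} = \frac{\left(-4\right) \left(I + 6\right)}{3} = \frac{\left(-4\right) \left(6 + I\right)}{3} = \frac{-24 - 4 I}{3} = -8 - \frac{4 I}{3}$)
$Q{\left(53 \right)} + P{\left(o{\left(6,6 \right)},54 \right)} = 53^{3} \left(1 + 53\right) - \left(8 + \frac{4 \left(-12 + 3 \cdot 6\right)}{3}\right) = 148877 \cdot 54 - \left(8 + \frac{4 \left(-12 + 18\right)}{3}\right) = 8039358 - 16 = 8039342$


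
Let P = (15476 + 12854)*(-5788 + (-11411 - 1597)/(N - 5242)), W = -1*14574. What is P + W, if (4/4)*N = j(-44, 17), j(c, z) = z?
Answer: -171294398302/1045 ≈ -1.6392e+8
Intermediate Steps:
W = -14574
N = 17
P = -171279168472/1045 (P = (15476 + 12854)*(-5788 + (-11411 - 1597)/(17 - 5242)) = 28330*(-5788 - 13008/(-5225)) = 28330*(-5788 - 13008*(-1/5225)) = 28330*(-5788 + 13008/5225) = 28330*(-30229292/5225) = -171279168472/1045 ≈ -1.6390e+8)
P + W = -171279168472/1045 - 14574 = -171294398302/1045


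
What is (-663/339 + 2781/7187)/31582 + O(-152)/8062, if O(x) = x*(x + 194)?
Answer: -40937926998379/51694997663251 ≈ -0.79191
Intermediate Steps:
O(x) = x*(194 + x)
(-663/339 + 2781/7187)/31582 + O(-152)/8062 = (-663/339 + 2781/7187)/31582 - 152*(194 - 152)/8062 = (-663*1/339 + 2781*(1/7187))*(1/31582) - 152*42*(1/8062) = (-221/113 + 2781/7187)*(1/31582) - 6384*1/8062 = -1274074/812131*1/31582 - 3192/4031 = -637037/12824360621 - 3192/4031 = -40937926998379/51694997663251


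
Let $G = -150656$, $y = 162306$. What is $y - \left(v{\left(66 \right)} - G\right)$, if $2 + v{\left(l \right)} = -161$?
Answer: $11813$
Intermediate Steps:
$v{\left(l \right)} = -163$ ($v{\left(l \right)} = -2 - 161 = -163$)
$y - \left(v{\left(66 \right)} - G\right) = 162306 - \left(-163 - -150656\right) = 162306 - \left(-163 + 150656\right) = 162306 - 150493 = 11813$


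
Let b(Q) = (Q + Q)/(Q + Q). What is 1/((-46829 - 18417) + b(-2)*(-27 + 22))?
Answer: -1/65251 ≈ -1.5325e-5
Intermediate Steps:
b(Q) = 1 (b(Q) = (2*Q)/((2*Q)) = (2*Q)*(1/(2*Q)) = 1)
1/((-46829 - 18417) + b(-2)*(-27 + 22)) = 1/((-46829 - 18417) + 1*(-27 + 22)) = 1/(-65246 + 1*(-5)) = 1/(-65246 - 5) = 1/(-65251) = -1/65251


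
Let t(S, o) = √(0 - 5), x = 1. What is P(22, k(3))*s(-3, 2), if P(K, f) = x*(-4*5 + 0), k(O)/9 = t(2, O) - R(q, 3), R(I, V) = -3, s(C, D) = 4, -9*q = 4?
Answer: -80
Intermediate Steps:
q = -4/9 (q = -⅑*4 = -4/9 ≈ -0.44444)
t(S, o) = I*√5 (t(S, o) = √(-5) = I*√5)
k(O) = 27 + 9*I*√5 (k(O) = 9*(I*√5 - 1*(-3)) = 9*(I*√5 + 3) = 9*(3 + I*√5) = 27 + 9*I*√5)
P(K, f) = -20 (P(K, f) = 1*(-4*5 + 0) = 1*(-20 + 0) = 1*(-20) = -20)
P(22, k(3))*s(-3, 2) = -20*4 = -80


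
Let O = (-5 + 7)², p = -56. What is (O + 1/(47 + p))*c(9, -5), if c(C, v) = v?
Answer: -175/9 ≈ -19.444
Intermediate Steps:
O = 4 (O = 2² = 4)
(O + 1/(47 + p))*c(9, -5) = (4 + 1/(47 - 56))*(-5) = (4 + 1/(-9))*(-5) = (4 - ⅑)*(-5) = (35/9)*(-5) = -175/9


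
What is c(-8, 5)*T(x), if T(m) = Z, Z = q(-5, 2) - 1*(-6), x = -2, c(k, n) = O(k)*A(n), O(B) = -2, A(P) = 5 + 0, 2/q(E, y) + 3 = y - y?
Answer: -160/3 ≈ -53.333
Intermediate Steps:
q(E, y) = -2/3 (q(E, y) = 2/(-3 + (y - y)) = 2/(-3 + 0) = 2/(-3) = 2*(-1/3) = -2/3)
A(P) = 5
c(k, n) = -10 (c(k, n) = -2*5 = -10)
Z = 16/3 (Z = -2/3 - 1*(-6) = -2/3 + 6 = 16/3 ≈ 5.3333)
T(m) = 16/3
c(-8, 5)*T(x) = -10*16/3 = -160/3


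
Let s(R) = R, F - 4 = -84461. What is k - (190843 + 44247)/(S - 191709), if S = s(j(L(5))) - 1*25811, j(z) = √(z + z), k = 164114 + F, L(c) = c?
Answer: 376901813999303/4731495039 + 23509*√10/4731495039 ≈ 79658.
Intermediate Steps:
F = -84457 (F = 4 - 84461 = -84457)
k = 79657 (k = 164114 - 84457 = 79657)
j(z) = √2*√z (j(z) = √(2*z) = √2*√z)
S = -25811 + √10 (S = √2*√5 - 1*25811 = √10 - 25811 = -25811 + √10 ≈ -25808.)
k - (190843 + 44247)/(S - 191709) = 79657 - (190843 + 44247)/((-25811 + √10) - 191709) = 79657 - 235090/(-217520 + √10)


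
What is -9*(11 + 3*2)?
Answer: -153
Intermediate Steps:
-9*(11 + 3*2) = -9*(11 + 6) = -9*17 = -153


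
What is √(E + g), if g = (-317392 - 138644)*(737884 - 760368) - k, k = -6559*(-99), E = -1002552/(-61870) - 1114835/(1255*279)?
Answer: 2*√1336591793231008925421879985/722115705 ≈ 1.0126e+5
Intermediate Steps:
E = 28206372859/2166347115 (E = -1002552*(-1/61870) - 1114835/350145 = 501276/30935 - 1114835*1/350145 = 501276/30935 - 222967/70029 = 28206372859/2166347115 ≈ 13.020)
k = 649341
g = 10252864083 (g = (-317392 - 138644)*(737884 - 760368) - 1*649341 = -456036*(-22484) - 649341 = 10253513424 - 649341 = 10252864083)
√(E + g) = √(28206372859/2166347115 + 10252864083) = √(22211262554900543404/2166347115) = 2*√1336591793231008925421879985/722115705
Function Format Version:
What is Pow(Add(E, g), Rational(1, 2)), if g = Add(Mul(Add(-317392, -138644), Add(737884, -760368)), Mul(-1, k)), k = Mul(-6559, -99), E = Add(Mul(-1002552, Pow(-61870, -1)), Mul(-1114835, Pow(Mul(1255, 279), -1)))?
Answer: Mul(Rational(2, 722115705), Pow(1336591793231008925421879985, Rational(1, 2))) ≈ 1.0126e+5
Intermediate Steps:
E = Rational(28206372859, 2166347115) (E = Add(Mul(-1002552, Rational(-1, 61870)), Mul(-1114835, Pow(350145, -1))) = Add(Rational(501276, 30935), Mul(-1114835, Rational(1, 350145))) = Add(Rational(501276, 30935), Rational(-222967, 70029)) = Rational(28206372859, 2166347115) ≈ 13.020)
k = 649341
g = 10252864083 (g = Add(Mul(Add(-317392, -138644), Add(737884, -760368)), Mul(-1, 649341)) = Add(Mul(-456036, -22484), -649341) = Add(10253513424, -649341) = 10252864083)
Pow(Add(E, g), Rational(1, 2)) = Pow(Add(Rational(28206372859, 2166347115), 10252864083), Rational(1, 2)) = Pow(Rational(22211262554900543404, 2166347115), Rational(1, 2)) = Mul(Rational(2, 722115705), Pow(1336591793231008925421879985, Rational(1, 2)))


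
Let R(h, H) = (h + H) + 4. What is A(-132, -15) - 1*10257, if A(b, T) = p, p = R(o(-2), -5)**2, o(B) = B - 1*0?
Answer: -10248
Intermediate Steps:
o(B) = B (o(B) = B + 0 = B)
R(h, H) = 4 + H + h (R(h, H) = (H + h) + 4 = 4 + H + h)
p = 9 (p = (4 - 5 - 2)**2 = (-3)**2 = 9)
A(b, T) = 9
A(-132, -15) - 1*10257 = 9 - 1*10257 = 9 - 10257 = -10248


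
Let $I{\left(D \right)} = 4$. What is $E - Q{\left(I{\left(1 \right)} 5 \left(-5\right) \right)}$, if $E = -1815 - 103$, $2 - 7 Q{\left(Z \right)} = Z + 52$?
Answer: $- \frac{13476}{7} \approx -1925.1$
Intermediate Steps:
$Q{\left(Z \right)} = - \frac{50}{7} - \frac{Z}{7}$ ($Q{\left(Z \right)} = \frac{2}{7} - \frac{Z + 52}{7} = \frac{2}{7} - \frac{52 + Z}{7} = \frac{2}{7} - \left(\frac{52}{7} + \frac{Z}{7}\right) = - \frac{50}{7} - \frac{Z}{7}$)
$E = -1918$ ($E = -1815 - 103 = -1918$)
$E - Q{\left(I{\left(1 \right)} 5 \left(-5\right) \right)} = -1918 - \left(- \frac{50}{7} - \frac{4 \cdot 5 \left(-5\right)}{7}\right) = -1918 - \left(- \frac{50}{7} - \frac{20 \left(-5\right)}{7}\right) = -1918 - \left(- \frac{50}{7} - - \frac{100}{7}\right) = -1918 - \left(- \frac{50}{7} + \frac{100}{7}\right) = -1918 - \frac{50}{7} = - \frac{13476}{7}$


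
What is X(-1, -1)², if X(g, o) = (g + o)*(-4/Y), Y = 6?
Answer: 16/9 ≈ 1.7778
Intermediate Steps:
X(g, o) = -2*g/3 - 2*o/3 (X(g, o) = (g + o)*(-4/6) = (g + o)*(-4*⅙) = (g + o)*(-⅔) = -2*g/3 - 2*o/3)
X(-1, -1)² = (-⅔*(-1) - ⅔*(-1))² = (⅔ + ⅔)² = (4/3)² = 16/9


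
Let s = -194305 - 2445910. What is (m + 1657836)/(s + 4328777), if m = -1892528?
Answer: -117346/844281 ≈ -0.13899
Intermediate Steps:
s = -2640215
(m + 1657836)/(s + 4328777) = (-1892528 + 1657836)/(-2640215 + 4328777) = -234692/1688562 = -234692*1/1688562 = -117346/844281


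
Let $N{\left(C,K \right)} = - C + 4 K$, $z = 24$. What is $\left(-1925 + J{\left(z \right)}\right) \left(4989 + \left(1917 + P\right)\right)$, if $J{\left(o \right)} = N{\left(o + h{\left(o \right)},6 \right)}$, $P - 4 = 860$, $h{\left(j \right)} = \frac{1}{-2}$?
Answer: $-14953365$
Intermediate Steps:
$h{\left(j \right)} = - \frac{1}{2}$
$P = 864$ ($P = 4 + 860 = 864$)
$J{\left(o \right)} = \frac{49}{2} - o$ ($J{\left(o \right)} = - (o - \frac{1}{2}) + 4 \cdot 6 = - (- \frac{1}{2} + o) + 24 = \left(\frac{1}{2} - o\right) + 24 = \frac{49}{2} - o$)
$\left(-1925 + J{\left(z \right)}\right) \left(4989 + \left(1917 + P\right)\right) = \left(-1925 + \left(\frac{49}{2} - 24\right)\right) \left(4989 + \left(1917 + 864\right)\right) = \left(-1925 + \left(\frac{49}{2} - 24\right)\right) \left(4989 + 2781\right) = \left(-1925 + \frac{1}{2}\right) 7770 = \left(- \frac{3849}{2}\right) 7770 = -14953365$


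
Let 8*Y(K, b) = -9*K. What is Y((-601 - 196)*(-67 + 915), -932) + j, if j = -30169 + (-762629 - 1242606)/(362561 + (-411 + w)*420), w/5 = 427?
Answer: 793429567094/1086641 ≈ 7.3017e+5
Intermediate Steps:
w = 2135 (w = 5*427 = 2135)
Y(K, b) = -9*K/8 (Y(K, b) = (-9*K)/8 = -9*K/8)
j = -32784877564/1086641 (j = -30169 + (-762629 - 1242606)/(362561 + (-411 + 2135)*420) = -30169 - 2005235/(362561 + 1724*420) = -30169 - 2005235/(362561 + 724080) = -30169 - 2005235/1086641 = -32784877564/1086641 ≈ -30171.)
Y((-601 - 196)*(-67 + 915), -932) + j = -9*(-601 - 196)*(-67 + 915)/8 - 32784877564/1086641 = -(-7173)*848/8 - 32784877564/1086641 = -9/8*(-675856) - 32784877564/1086641 = 760338 - 32784877564/1086641 = 793429567094/1086641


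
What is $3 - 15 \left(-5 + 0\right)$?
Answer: $78$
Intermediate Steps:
$3 - 15 \left(-5 + 0\right) = 3 - -75 = 3 + 75 = 78$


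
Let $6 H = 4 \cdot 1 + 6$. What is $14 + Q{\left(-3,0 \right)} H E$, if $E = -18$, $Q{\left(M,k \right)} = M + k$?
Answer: $104$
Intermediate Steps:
$H = \frac{5}{3}$ ($H = \frac{4 \cdot 1 + 6}{6} = \frac{4 + 6}{6} = \frac{1}{6} \cdot 10 = \frac{5}{3} \approx 1.6667$)
$14 + Q{\left(-3,0 \right)} H E = 14 + \left(-3 + 0\right) \frac{5}{3} \left(-18\right) = 14 + \left(-3\right) \frac{5}{3} \left(-18\right) = 14 - -90 = 14 + 90 = 104$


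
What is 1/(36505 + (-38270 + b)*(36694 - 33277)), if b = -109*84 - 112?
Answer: -1/162400841 ≈ -6.1576e-9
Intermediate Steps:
b = -9268 (b = -9156 - 112 = -9268)
1/(36505 + (-38270 + b)*(36694 - 33277)) = 1/(36505 + (-38270 - 9268)*(36694 - 33277)) = 1/(36505 - 47538*3417) = 1/(36505 - 162437346) = 1/(-162400841) = -1/162400841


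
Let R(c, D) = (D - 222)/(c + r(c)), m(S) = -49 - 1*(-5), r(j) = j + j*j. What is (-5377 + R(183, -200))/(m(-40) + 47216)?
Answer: -182038757/1597008060 ≈ -0.11399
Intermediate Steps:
r(j) = j + j**2
m(S) = -44 (m(S) = -49 + 5 = -44)
R(c, D) = (-222 + D)/(c + c*(1 + c)) (R(c, D) = (D - 222)/(c + c*(1 + c)) = (-222 + D)/(c + c*(1 + c)))
(-5377 + R(183, -200))/(m(-40) + 47216) = (-5377 + (-222 - 200)/(183*(2 + 183)))/(-44 + 47216) = (-5377 + (1/183)*(-422)/185)/47172 = (-5377 + (1/183)*(1/185)*(-422))*(1/47172) = (-5377 - 422/33855)*(1/47172) = -182038757/33855*1/47172 = -182038757/1597008060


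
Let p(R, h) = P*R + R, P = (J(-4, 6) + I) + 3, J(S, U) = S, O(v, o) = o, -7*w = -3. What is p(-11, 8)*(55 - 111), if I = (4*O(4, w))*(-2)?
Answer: -2112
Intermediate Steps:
w = 3/7 (w = -⅐*(-3) = 3/7 ≈ 0.42857)
I = -24/7 (I = (4*(3/7))*(-2) = (12/7)*(-2) = -24/7 ≈ -3.4286)
P = -31/7 (P = (-4 - 24/7) + 3 = -52/7 + 3 = -31/7 ≈ -4.4286)
p(R, h) = -24*R/7 (p(R, h) = -31*R/7 + R = -24*R/7)
p(-11, 8)*(55 - 111) = (-24/7*(-11))*(55 - 111) = (264/7)*(-56) = -2112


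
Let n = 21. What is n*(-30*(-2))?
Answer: 1260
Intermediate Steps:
n*(-30*(-2)) = 21*(-30*(-2)) = 21*60 = 1260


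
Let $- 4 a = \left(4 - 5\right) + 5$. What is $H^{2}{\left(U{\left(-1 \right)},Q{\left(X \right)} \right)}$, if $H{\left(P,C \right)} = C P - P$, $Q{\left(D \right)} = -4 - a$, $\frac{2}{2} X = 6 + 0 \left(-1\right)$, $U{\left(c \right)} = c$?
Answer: $16$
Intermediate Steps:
$a = -1$ ($a = - \frac{\left(4 - 5\right) + 5}{4} = - \frac{-1 + 5}{4} = \left(- \frac{1}{4}\right) 4 = -1$)
$X = 6$ ($X = 6 + 0 \left(-1\right) = 6 + 0 = 6$)
$Q{\left(D \right)} = -3$ ($Q{\left(D \right)} = -4 - -1 = -4 + 1 = -3$)
$H{\left(P,C \right)} = - P + C P$
$H^{2}{\left(U{\left(-1 \right)},Q{\left(X \right)} \right)} = \left(- (-1 - 3)\right)^{2} = \left(\left(-1\right) \left(-4\right)\right)^{2} = 4^{2} = 16$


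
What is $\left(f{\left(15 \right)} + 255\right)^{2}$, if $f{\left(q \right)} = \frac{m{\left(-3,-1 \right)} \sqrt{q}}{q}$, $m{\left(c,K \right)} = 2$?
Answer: $\frac{975379}{15} + 68 \sqrt{15} \approx 65289.0$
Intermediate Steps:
$f{\left(q \right)} = \frac{2}{\sqrt{q}}$ ($f{\left(q \right)} = \frac{2 \sqrt{q}}{q} = \frac{2}{\sqrt{q}}$)
$\left(f{\left(15 \right)} + 255\right)^{2} = \left(\frac{2}{\sqrt{15}} + 255\right)^{2} = \left(2 \frac{\sqrt{15}}{15} + 255\right)^{2} = \left(\frac{2 \sqrt{15}}{15} + 255\right)^{2} = \left(255 + \frac{2 \sqrt{15}}{15}\right)^{2}$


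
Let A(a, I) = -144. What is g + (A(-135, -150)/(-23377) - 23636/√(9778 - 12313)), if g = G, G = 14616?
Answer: 341678376/23377 + 23636*I*√15/195 ≈ 14616.0 + 469.45*I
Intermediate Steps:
g = 14616
g + (A(-135, -150)/(-23377) - 23636/√(9778 - 12313)) = 14616 + (-144/(-23377) - 23636/√(9778 - 12313)) = 14616 + (-144*(-1/23377) - 23636*(-I*√15/195)) = 14616 + (144/23377 - 23636*(-I*√15/195)) = 14616 + (144/23377 - (-23636)*I*√15/195) = 14616 + (144/23377 + 23636*I*√15/195) = 341678376/23377 + 23636*I*√15/195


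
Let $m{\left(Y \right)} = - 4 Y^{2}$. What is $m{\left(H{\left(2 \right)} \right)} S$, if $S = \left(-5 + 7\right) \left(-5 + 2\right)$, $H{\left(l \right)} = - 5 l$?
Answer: $2400$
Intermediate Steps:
$S = -6$ ($S = 2 \left(-3\right) = -6$)
$m{\left(H{\left(2 \right)} \right)} S = - 4 \left(\left(-5\right) 2\right)^{2} \left(-6\right) = - 4 \left(-10\right)^{2} \left(-6\right) = \left(-4\right) 100 \left(-6\right) = \left(-400\right) \left(-6\right) = 2400$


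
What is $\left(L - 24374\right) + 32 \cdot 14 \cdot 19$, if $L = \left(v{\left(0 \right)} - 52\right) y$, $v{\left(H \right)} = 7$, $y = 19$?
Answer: $-16717$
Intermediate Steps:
$L = -855$ ($L = \left(7 - 52\right) 19 = \left(-45\right) 19 = -855$)
$\left(L - 24374\right) + 32 \cdot 14 \cdot 19 = \left(-855 - 24374\right) + 32 \cdot 14 \cdot 19 = -25229 + 448 \cdot 19 = -25229 + 8512 = -16717$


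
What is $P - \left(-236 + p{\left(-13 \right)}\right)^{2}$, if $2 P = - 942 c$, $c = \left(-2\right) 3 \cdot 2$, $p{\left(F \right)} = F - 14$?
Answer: $-63517$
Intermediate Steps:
$p{\left(F \right)} = -14 + F$
$c = -12$ ($c = \left(-6\right) 2 = -12$)
$P = 5652$ ($P = \frac{\left(-942\right) \left(-12\right)}{2} = \frac{1}{2} \cdot 11304 = 5652$)
$P - \left(-236 + p{\left(-13 \right)}\right)^{2} = 5652 - \left(-236 - 27\right)^{2} = 5652 - \left(-263\right)^{2} = 5652 - 69169 = -63517$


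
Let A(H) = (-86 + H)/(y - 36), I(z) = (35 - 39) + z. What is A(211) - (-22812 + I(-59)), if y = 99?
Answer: 1441250/63 ≈ 22877.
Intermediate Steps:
I(z) = -4 + z
A(H) = -86/63 + H/63 (A(H) = (-86 + H)/(99 - 36) = (-86 + H)/63 = (-86 + H)*(1/63) = -86/63 + H/63)
A(211) - (-22812 + I(-59)) = (-86/63 + (1/63)*211) - (-22812 + (-4 - 59)) = (-86/63 + 211/63) - (-22812 - 63) = 125/63 - 1*(-22875) = 125/63 + 22875 = 1441250/63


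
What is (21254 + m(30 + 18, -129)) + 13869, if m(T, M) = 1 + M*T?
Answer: 28932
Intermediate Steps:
(21254 + m(30 + 18, -129)) + 13869 = (21254 + (1 - 129*(30 + 18))) + 13869 = (21254 + (1 - 129*48)) + 13869 = (21254 + (1 - 6192)) + 13869 = (21254 - 6191) + 13869 = 15063 + 13869 = 28932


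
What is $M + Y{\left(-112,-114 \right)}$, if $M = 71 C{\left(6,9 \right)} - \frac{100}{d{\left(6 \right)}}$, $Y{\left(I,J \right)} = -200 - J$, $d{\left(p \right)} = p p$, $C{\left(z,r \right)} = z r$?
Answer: $\frac{33707}{9} \approx 3745.2$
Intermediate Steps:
$C{\left(z,r \right)} = r z$
$d{\left(p \right)} = p^{2}$
$M = \frac{34481}{9}$ ($M = 71 \cdot 9 \cdot 6 - \frac{100}{6^{2}} = 71 \cdot 54 - \frac{100}{36} = 3834 - \frac{25}{9} = \frac{34481}{9} \approx 3831.2$)
$M + Y{\left(-112,-114 \right)} = \frac{34481}{9} - 86 = \frac{33707}{9}$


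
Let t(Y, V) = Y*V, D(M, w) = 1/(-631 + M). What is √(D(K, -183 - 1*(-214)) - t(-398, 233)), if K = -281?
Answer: √4820684199/228 ≈ 304.52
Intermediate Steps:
t(Y, V) = V*Y
√(D(K, -183 - 1*(-214)) - t(-398, 233)) = √(1/(-631 - 281) - 233*(-398)) = √(1/(-912) - 1*(-92734)) = √(-1/912 + 92734) = √(84573407/912) = √4820684199/228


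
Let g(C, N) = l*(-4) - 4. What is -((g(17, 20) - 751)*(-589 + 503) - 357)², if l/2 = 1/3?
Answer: -37794081649/9 ≈ -4.1993e+9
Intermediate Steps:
l = ⅔ (l = 2*(1/3) = 2*(1*(⅓)) = 2*(⅓) = ⅔ ≈ 0.66667)
g(C, N) = -20/3 (g(C, N) = (⅔)*(-4) - 4 = -8/3 - 4 = -20/3)
-((g(17, 20) - 751)*(-589 + 503) - 357)² = -((-20/3 - 751)*(-589 + 503) - 357)² = -(-2273/3*(-86) - 357)² = -(195478/3 - 357)² = -(194407/3)² = -1*37794081649/9 = -37794081649/9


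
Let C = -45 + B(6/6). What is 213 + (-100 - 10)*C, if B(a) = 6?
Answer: 4503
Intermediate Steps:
C = -39 (C = -45 + 6 = -39)
213 + (-100 - 10)*C = 213 + (-100 - 10)*(-39) = 213 - 110*(-39) = 213 + 4290 = 4503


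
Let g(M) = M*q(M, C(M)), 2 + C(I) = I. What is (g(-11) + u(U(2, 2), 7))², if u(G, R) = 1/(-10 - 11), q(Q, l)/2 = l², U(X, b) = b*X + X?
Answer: 6096330241/441 ≈ 1.3824e+7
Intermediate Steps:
C(I) = -2 + I
U(X, b) = X + X*b (U(X, b) = X*b + X = X + X*b)
q(Q, l) = 2*l²
g(M) = 2*M*(-2 + M)² (g(M) = M*(2*(-2 + M)²) = 2*M*(-2 + M)²)
u(G, R) = -1/21 (u(G, R) = 1/(-21) = -1/21)
(g(-11) + u(U(2, 2), 7))² = (2*(-11)*(-2 - 11)² - 1/21)² = (2*(-11)*(-13)² - 1/21)² = (2*(-11)*169 - 1/21)² = (-3718 - 1/21)² = (-78079/21)² = 6096330241/441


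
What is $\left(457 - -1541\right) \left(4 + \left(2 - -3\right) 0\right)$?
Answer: $7992$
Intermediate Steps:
$\left(457 - -1541\right) \left(4 + \left(2 - -3\right) 0\right) = \left(457 + 1541\right) \left(4 + \left(2 + 3\right) 0\right) = 1998 \left(4 + 5 \cdot 0\right) = 1998 \left(4 + 0\right) = 1998 \cdot 4 = 7992$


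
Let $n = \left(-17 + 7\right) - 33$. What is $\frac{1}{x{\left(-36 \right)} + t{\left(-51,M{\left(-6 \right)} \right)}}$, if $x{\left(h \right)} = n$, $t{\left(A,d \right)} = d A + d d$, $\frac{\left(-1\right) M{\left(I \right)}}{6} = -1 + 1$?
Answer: $- \frac{1}{43} \approx -0.023256$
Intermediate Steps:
$M{\left(I \right)} = 0$ ($M{\left(I \right)} = - 6 \left(-1 + 1\right) = \left(-6\right) 0 = 0$)
$t{\left(A,d \right)} = d^{2} + A d$ ($t{\left(A,d \right)} = A d + d^{2} = d^{2} + A d$)
$n = -43$ ($n = -10 - 33 = -43$)
$x{\left(h \right)} = -43$
$\frac{1}{x{\left(-36 \right)} + t{\left(-51,M{\left(-6 \right)} \right)}} = \frac{1}{-43 + 0 \left(-51 + 0\right)} = \frac{1}{-43 + 0 \left(-51\right)} = \frac{1}{-43 + 0} = \frac{1}{-43} = - \frac{1}{43}$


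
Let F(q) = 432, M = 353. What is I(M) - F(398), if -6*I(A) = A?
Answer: -2945/6 ≈ -490.83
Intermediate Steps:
I(A) = -A/6
I(M) - F(398) = -⅙*353 - 1*432 = -353/6 - 432 = -2945/6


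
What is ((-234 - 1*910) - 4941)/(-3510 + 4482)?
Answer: -6085/972 ≈ -6.2603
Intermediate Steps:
((-234 - 1*910) - 4941)/(-3510 + 4482) = ((-234 - 910) - 4941)/972 = (-1144 - 4941)*(1/972) = -6085*1/972 = -6085/972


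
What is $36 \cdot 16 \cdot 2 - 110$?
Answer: $1042$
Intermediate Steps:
$36 \cdot 16 \cdot 2 - 110 = 36 \cdot 32 - 110 = 1152 - 110 = 1042$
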